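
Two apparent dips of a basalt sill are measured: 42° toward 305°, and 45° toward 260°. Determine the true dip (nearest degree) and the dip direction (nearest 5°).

true dip 46°, dip direction 275°

Represent each trace as a vector plunging at its apparent dip toward its trend (east-north-up frame): v₁ = (-0.609, 0.426, -0.669), v₂ = (-0.696, -0.123, -0.707).
n = v₁ × v₂ = (-0.384, 0.036, 0.372) (taken with n_z > 0).
tan δ = √(n_x²+n_y²)/n_z = 0.385/0.372, so δ = 46.0°.
The horizontal component of n points toward azimuth atan2(n_x, n_y) = 275°, the dip direction.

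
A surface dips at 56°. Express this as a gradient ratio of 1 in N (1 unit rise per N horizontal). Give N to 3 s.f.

1 : N means tan θ = 1/N, so N = 1/tan 56° = 1/1.4826

1 in 0.675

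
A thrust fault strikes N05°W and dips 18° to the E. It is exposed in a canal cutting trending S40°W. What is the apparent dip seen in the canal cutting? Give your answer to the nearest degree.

Angle between strike (N05°W) and section (S40°W): β = 45°.
tan α = tan 18° × sin 45° = 0.3249 × 0.7071 = 0.2298
α = arctan(0.2298) = 12.94°

13°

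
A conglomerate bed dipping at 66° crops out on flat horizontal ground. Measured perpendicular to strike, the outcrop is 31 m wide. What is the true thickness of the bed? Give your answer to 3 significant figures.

28.3 m

True thickness t = w · sin(dip) = 31 × sin 66°
t = 31 × 0.9135 = 28.320 m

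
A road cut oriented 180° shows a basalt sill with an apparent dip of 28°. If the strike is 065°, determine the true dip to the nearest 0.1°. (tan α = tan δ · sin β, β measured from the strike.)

30.4°

β = acute angle between strike 065° and section 180° = 65°.
tan δ = tan α / sin β = tan 28° / sin 65° = 0.5317 / 0.9063 = 0.5867
δ = arctan(0.5867) = 30.40°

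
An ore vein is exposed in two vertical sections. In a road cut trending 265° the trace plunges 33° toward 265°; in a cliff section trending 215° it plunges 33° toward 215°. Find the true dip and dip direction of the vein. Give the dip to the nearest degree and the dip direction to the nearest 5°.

Each apparent-dip line lies in the plane. As unit vectors (x east, y north, z up), v₁ plunges 33°→265° and v₂ plunges 33°→215°.
The plane normal is n = v₁ × v₂ ∝ (-0.334, -0.193, 0.539).
True dip = arccos(n_z / |n|) = arccos(0.8129) = 35.6°.
Dip direction = atan2(-0.334, -0.193) = 240° (azimuth of n's horizontal projection).

true dip 36°, dip direction 240°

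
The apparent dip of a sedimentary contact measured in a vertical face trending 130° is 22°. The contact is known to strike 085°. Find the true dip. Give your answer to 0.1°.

β = acute angle between strike 085° and section 130° = 45°.
tan δ = tan α / sin β = tan 22° / sin 45° = 0.4040 / 0.7071 = 0.5714
true dip = arctan 0.5714 = 29.74°

29.7°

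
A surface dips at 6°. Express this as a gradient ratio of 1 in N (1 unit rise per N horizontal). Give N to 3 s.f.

1 : N means tan θ = 1/N, so N = 1/tan 6° = 1/0.1051

1 in 9.51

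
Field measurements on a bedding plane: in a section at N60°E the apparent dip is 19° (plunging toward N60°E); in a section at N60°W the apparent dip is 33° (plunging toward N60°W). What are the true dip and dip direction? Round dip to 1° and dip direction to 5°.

Represent each trace as a vector plunging at its apparent dip toward its trend (east-north-up frame): v₁ = (0.819, 0.473, -0.326), v₂ = (-0.726, 0.419, -0.545).
The plane normal is n = v₁ × v₂ ∝ (-0.121, 0.682, 0.687).
True dip = arccos(n_z / |n|) = arccos(0.7039) = 45.3°.
Dip direction = atan2(-0.121, 0.682) = 350° (azimuth of n's horizontal projection).

true dip 45°, dip direction 350°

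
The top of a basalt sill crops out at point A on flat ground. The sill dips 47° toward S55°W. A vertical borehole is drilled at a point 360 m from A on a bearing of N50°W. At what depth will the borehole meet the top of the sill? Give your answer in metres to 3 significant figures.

99.9 m

The hole lies 75° from the dip direction, so the down-dip offset is 360 × cos 75° = 93.17 m.
Depth = down-dip offset × tan(dip) = 93.17 × tan 47° = 93.17 × 1.0724
Depth = 99.92 m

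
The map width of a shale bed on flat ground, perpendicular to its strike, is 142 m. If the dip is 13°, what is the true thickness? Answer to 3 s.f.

31.9 m

True thickness t = w · sin(dip) = 142 × sin 13°
t = 142 × 0.2250 = 31.943 m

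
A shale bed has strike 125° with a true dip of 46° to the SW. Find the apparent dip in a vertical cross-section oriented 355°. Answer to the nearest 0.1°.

Angle between strike (125°) and section (355°): β = 50°.
tan α = tan 46° × sin 50° = 1.0355 × 0.7660 = 0.7933
apparent dip = arctan 0.7933 = 38.42°

38.4°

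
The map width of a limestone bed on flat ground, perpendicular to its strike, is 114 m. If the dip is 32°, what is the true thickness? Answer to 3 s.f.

60.4 m

True thickness t = w · sin(dip) = 114 × sin 32°
t = 114 × 0.5299 = 60.411 m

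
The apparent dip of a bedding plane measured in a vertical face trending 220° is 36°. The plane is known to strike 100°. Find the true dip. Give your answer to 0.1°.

40.0°

β = acute angle between strike 100° and section 220° = 60°.
tan(true dip) = tan 36° / sin 60° = 0.8389
δ = arctan(0.8389) = 39.99°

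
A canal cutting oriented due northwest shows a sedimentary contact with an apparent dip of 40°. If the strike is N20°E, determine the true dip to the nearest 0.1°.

β = acute angle between strike N20°E and section due northwest = 65°.
tan δ = tan α / sin β = tan 40° / sin 65° = 0.8391 / 0.9063 = 0.9258
true dip = arctan 0.9258 = 42.79°

42.8°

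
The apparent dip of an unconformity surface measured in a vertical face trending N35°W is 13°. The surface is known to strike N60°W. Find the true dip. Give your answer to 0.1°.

The section is 25° from the strike.
tan(true dip) = tan 13° / sin 25° = 0.5463
δ = arctan(0.5463) = 28.65°

28.6°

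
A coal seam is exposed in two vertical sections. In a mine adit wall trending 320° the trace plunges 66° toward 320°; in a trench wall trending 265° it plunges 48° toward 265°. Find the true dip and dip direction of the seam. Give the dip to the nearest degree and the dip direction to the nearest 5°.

true dip 66°, dip direction 325°

Each apparent-dip line lies in the plane. As unit vectors (x east, y north, z up), v₁ plunges 66°→320° and v₂ plunges 48°→265°.
Cross product v₁ × v₂ gives the pole to the plane: n ∝ (-0.285, 0.415, 0.223).
True dip = arccos(n_z / |n|) = arccos(0.4052) = 66.1°.
The horizontal component of n points toward azimuth atan2(n_x, n_y) = 326°, the dip direction.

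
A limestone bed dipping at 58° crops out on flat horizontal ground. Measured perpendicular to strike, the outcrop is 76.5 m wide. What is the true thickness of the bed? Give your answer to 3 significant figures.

True thickness t = w · sin(dip) = 76.5 × sin 58°
t = 76.5 × 0.8480 = 64.876 m

64.9 m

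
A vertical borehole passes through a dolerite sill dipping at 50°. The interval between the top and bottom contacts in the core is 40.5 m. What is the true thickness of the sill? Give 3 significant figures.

26.0 m

True thickness t = h · cos(dip) = 40.5 × cos 50°
t = 40.5 × 0.6428 = 26.033 m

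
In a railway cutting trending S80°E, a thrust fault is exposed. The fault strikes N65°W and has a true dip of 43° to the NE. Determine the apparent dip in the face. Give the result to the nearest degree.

The strike is N65°W and the section trends S80°E; the acute angle between them is β = 15°.
tan(apparent dip) = tan 43° · sin 15° = 0.2414
α = arctan(0.2414) = 13.57°

14°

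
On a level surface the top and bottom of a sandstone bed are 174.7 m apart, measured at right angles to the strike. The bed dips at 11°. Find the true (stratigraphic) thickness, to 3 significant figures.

33.3 m

True thickness t = w · sin(dip) = 174.7 × sin 11°
t = 174.7 × 0.1908 = 33.334 m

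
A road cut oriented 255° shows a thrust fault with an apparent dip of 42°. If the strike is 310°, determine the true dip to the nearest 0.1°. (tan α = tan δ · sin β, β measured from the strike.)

47.7°

β = acute angle between strike 310° and section 255° = 55°.
tan(true dip) = tan 42° / sin 55° = 1.0992
true dip = arctan 1.0992 = 47.71°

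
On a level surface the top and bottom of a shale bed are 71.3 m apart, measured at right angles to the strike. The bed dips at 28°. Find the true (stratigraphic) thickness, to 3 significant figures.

True thickness t = w · sin(dip) = 71.3 × sin 28°
t = 71.3 × 0.4695 = 33.473 m

33.5 m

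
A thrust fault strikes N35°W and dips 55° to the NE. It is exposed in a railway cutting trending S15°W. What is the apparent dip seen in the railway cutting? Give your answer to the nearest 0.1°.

Angle between strike (N35°W) and section (S15°W): β = 50°.
tan α = tan 55° × sin 50° = 1.4281 × 0.7660 = 1.0940
α = arctan(1.0940) = 47.57°

47.6°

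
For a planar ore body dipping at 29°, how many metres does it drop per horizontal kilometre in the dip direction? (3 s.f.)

drop per km = 1000 × tan 29° = 1000 × 0.5543

554 m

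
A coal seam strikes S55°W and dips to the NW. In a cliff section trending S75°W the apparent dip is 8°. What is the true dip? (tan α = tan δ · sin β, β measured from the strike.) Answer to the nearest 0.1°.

β = acute angle between strike S55°W and section S75°W = 20°.
tan δ = tan α / sin β = tan 8° / sin 20° = 0.1405 / 0.3420 = 0.4109
true dip = arctan 0.4109 = 22.34°

22.3°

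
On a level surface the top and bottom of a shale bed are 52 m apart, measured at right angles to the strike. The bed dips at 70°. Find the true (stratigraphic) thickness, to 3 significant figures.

True thickness t = w · sin(dip) = 52 × sin 70°
t = 52 × 0.9397 = 48.864 m

48.9 m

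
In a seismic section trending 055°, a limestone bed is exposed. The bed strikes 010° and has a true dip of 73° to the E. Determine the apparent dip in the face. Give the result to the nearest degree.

The strike is 010° and the section trends 055°; the acute angle between them is β = 45°.
tan(apparent dip) = tan 73° · sin 45° = 2.3128
α = arctan(2.3128) = 66.62°

67°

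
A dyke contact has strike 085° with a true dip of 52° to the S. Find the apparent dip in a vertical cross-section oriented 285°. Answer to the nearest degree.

The section lies 20° from the strike.
tan(apparent dip) = tan 52° · sin 20° = 0.4378
α = arctan(0.4378) = 23.64°

24°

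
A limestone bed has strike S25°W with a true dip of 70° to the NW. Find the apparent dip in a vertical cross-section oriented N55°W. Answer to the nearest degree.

The section lies 80° from the strike.
tan(apparent dip) = tan 70° · sin 80° = 2.7057
apparent dip = arctan 2.7057 = 69.72°

70°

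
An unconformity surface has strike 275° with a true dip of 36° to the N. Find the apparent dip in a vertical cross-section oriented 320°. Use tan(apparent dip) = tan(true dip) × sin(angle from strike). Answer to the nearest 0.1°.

The section lies 45° from the strike.
tan(apparent dip) = tan 36° · sin 45° = 0.5137
α = arctan(0.5137) = 27.19°

27.2°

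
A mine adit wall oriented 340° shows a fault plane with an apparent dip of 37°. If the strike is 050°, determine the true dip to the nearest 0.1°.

β = acute angle between strike 050° and section 340° = 70°.
tan(true dip) = tan 37° / sin 70° = 0.8019
δ = arctan(0.8019) = 38.73°

38.7°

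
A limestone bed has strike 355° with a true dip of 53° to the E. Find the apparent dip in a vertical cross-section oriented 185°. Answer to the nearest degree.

13°

The strike is 355° and the section trends 185°; the acute angle between them is β = 10°.
tan(apparent dip) = tan 53° · sin 10° = 0.2304
apparent dip = arctan 0.2304 = 12.98°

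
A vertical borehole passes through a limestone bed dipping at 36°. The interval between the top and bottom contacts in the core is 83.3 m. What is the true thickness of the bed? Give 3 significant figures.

True thickness t = h · cos(dip) = 83.3 × cos 36°
t = 83.3 × 0.8090 = 67.391 m

67.4 m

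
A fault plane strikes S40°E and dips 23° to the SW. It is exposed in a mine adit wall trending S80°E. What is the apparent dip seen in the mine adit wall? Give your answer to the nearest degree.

15°

The strike is S40°E and the section trends S80°E; the acute angle between them is β = 40°.
tan α = tan 23° × sin 40° = 0.4245 × 0.6428 = 0.2728
α = arctan(0.2728) = 15.26°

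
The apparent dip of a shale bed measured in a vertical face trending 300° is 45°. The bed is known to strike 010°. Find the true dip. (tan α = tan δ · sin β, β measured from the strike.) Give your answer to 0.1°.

46.8°

The section is 70° from the strike.
tan(true dip) = tan 45° / sin 70° = 1.0642
true dip = arctan 1.0642 = 46.78°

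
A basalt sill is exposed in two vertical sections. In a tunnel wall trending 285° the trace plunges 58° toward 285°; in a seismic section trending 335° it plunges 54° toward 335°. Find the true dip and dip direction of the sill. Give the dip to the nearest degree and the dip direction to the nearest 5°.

Represent each trace as a vector plunging at its apparent dip toward its trend (east-north-up frame): v₁ = (-0.512, 0.137, -0.848), v₂ = (-0.248, 0.533, -0.809).
n = v₁ × v₂ = (-0.341, 0.203, 0.239) (taken with n_z > 0).
True dip = arccos(n_z / |n|) = arccos(0.5152) = 59.0°.
Dip direction = azimuth of (n_x, n_y) = atan2(-0.341, 0.203) = 301°.

true dip 59°, dip direction 300°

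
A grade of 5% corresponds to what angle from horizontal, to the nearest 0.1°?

2.9°

tan θ = 5/100 = 0.0500
θ = arctan(0.0500) = 2.86°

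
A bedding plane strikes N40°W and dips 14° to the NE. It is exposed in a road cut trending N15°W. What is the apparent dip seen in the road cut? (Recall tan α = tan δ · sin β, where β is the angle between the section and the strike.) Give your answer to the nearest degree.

6°

Angle between strike (N40°W) and section (N15°W): β = 25°.
tan(apparent dip) = tan 14° · sin 25° = 0.1054
apparent dip = arctan 0.1054 = 6.02°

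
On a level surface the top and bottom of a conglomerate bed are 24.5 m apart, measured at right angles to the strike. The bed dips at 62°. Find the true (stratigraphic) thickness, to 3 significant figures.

True thickness t = w · sin(dip) = 24.5 × sin 62°
t = 24.5 × 0.8829 = 21.632 m

21.6 m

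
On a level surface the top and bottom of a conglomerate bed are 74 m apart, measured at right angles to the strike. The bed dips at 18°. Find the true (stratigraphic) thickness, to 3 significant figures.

True thickness t = w · sin(dip) = 74 × sin 18°
t = 74 × 0.3090 = 22.867 m

22.9 m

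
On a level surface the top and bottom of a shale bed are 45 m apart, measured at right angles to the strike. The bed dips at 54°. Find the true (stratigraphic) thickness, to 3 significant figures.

36.4 m

True thickness t = w · sin(dip) = 45 × sin 54°
t = 45 × 0.8090 = 36.406 m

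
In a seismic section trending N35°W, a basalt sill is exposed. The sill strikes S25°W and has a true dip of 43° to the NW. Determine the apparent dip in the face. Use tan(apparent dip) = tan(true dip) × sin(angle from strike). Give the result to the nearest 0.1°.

The section lies 60° from the strike.
tan α = tan 43° × sin 60° = 0.9325 × 0.8660 = 0.8076
apparent dip = arctan 0.8076 = 38.92°

38.9°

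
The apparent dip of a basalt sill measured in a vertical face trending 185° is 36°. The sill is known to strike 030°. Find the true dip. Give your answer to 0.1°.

59.8°

The section is 25° from the strike.
tan δ = tan α / sin β = tan 36° / sin 25° = 0.7265 / 0.4226 = 1.7191
δ = arctan(1.7191) = 59.81°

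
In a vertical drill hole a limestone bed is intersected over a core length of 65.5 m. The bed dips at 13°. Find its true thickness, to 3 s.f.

True thickness t = h · cos(dip) = 65.5 × cos 13°
t = 65.5 × 0.9744 = 63.821 m

63.8 m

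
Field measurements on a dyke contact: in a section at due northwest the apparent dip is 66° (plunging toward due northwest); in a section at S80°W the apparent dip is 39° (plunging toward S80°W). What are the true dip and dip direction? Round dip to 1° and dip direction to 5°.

true dip 67°, dip direction 330°

Represent each trace as a vector plunging at its apparent dip toward its trend (east-north-up frame): v₁ = (-0.288, 0.288, -0.914), v₂ = (-0.765, -0.135, -0.629).
Cross product v₁ × v₂ gives the pole to the plane: n ∝ (-0.304, 0.518, 0.259).
tan δ = √(n_x²+n_y²)/n_z = 0.601/0.259, so δ = 66.7°.
Dip direction = atan2(-0.304, 0.518) = 330° (azimuth of n's horizontal projection).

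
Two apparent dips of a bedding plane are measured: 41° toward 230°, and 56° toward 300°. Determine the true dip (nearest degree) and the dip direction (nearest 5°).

The two traces are lines in the plane: v₁ = (sin 230°·cos 41°, cos 230°·cos 41°, −sin 41°), v₂ = (sin 300°·cos 56°, cos 300°·cos 56°, −sin 56°).
Cross product v₁ × v₂ gives the pole to the plane: n ∝ (-0.586, 0.162, 0.397).
tan δ = √(n_x²+n_y²)/n_z = 0.607/0.397, so δ = 56.9°.
The horizontal component of n points toward azimuth atan2(n_x, n_y) = 285°, the dip direction.

true dip 57°, dip direction 285°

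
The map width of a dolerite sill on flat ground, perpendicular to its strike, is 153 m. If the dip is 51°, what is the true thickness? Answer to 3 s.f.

119 m

True thickness t = w · sin(dip) = 153 × sin 51°
t = 153 × 0.7771 = 118.903 m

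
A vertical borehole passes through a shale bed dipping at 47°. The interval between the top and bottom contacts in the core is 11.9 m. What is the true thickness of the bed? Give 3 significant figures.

8.12 m

True thickness t = h · cos(dip) = 11.9 × cos 47°
t = 11.9 × 0.6820 = 8.116 m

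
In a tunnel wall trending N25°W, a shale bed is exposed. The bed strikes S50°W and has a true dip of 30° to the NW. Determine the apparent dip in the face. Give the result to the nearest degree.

Angle between strike (S50°W) and section (N25°W): β = 75°.
tan α = tan 30° × sin 75° = 0.5774 × 0.9659 = 0.5577
apparent dip = arctan 0.5577 = 29.15°

29°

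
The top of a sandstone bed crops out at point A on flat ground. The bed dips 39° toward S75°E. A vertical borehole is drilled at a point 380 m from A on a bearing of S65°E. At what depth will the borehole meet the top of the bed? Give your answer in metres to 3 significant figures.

303 m

The hole lies 10° from the dip direction, so the down-dip offset is 380 × cos 10° = 374.23 m.
Depth = down-dip offset × tan(dip) = 374.23 × tan 39° = 374.23 × 0.8098
Depth = 303.04 m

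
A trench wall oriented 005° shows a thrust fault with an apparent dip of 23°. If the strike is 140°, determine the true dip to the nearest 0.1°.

β = acute angle between strike 140° and section 005° = 45°.
tan(true dip) = tan 23° / sin 45° = 0.6003
true dip = arctan 0.6003 = 30.98°

31.0°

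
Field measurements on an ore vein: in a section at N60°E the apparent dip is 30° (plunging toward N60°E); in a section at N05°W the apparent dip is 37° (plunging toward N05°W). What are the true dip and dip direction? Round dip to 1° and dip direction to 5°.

true dip 39°, dip direction 015°

Each apparent-dip line lies in the plane. As unit vectors (x east, y north, z up), v₁ plunges 30°→N60°E and v₂ plunges 37°→N05°W.
The plane normal is n = v₁ × v₂ ∝ (0.137, 0.486, 0.627).
tan δ = √(n_x²+n_y²)/n_z = 0.505/0.627, so δ = 38.9°.
Dip direction = atan2(0.137, 0.486) = 16° (azimuth of n's horizontal projection).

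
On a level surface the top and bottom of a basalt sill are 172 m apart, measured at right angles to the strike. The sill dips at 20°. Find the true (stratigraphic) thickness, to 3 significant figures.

True thickness t = w · sin(dip) = 172 × sin 20°
t = 172 × 0.3420 = 58.827 m

58.8 m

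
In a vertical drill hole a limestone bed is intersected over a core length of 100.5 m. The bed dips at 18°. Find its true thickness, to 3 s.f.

True thickness t = h · cos(dip) = 100.5 × cos 18°
t = 100.5 × 0.9511 = 95.581 m

95.6 m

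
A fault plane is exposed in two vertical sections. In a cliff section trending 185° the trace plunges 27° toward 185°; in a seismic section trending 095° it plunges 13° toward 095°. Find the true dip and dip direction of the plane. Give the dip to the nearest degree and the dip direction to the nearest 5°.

The two traces are lines in the plane: v₁ = (sin 185°·cos 27°, cos 185°·cos 27°, −sin 27°), v₂ = (sin 95°·cos 13°, cos 95°·cos 13°, −sin 13°).
The plane normal is n = v₁ × v₂ ∝ (0.161, -0.458, 0.868).
True dip = arccos(n_z / |n|) = arccos(0.8727) = 29.2°.
The horizontal component of n points toward azimuth atan2(n_x, n_y) = 161°, the dip direction.

true dip 29°, dip direction 160°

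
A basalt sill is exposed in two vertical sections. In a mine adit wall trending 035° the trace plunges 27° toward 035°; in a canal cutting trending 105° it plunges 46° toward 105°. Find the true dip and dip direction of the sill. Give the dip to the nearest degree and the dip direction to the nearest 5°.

true dip 46°, dip direction 095°

The two traces are lines in the plane: v₁ = (sin 35°·cos 27°, cos 35°·cos 27°, −sin 27°), v₂ = (sin 105°·cos 46°, cos 105°·cos 46°, −sin 46°).
The plane normal is n = v₁ × v₂ ∝ (0.607, -0.063, 0.582).
tan δ = √(n_x²+n_y²)/n_z = 0.610/0.582, so δ = 46.4°.
The horizontal component of n points toward azimuth atan2(n_x, n_y) = 96°, the dip direction.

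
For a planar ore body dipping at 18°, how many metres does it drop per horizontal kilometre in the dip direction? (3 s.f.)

drop per km = 1000 × tan 18° = 1000 × 0.3249

325 m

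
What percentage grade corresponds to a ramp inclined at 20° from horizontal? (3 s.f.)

36.4%

grade % = 100 × tan 20° = 100 × 0.3640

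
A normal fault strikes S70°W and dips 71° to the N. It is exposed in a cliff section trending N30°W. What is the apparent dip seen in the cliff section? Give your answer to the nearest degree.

The strike is S70°W and the section trends N30°W; the acute angle between them is β = 80°.
tan(apparent dip) = tan 71° · sin 80° = 2.8601
apparent dip = arctan 2.8601 = 70.73°

71°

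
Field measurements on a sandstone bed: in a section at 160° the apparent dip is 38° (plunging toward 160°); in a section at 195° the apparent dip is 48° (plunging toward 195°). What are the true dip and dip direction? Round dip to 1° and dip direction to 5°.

true dip 49°, dip direction 205°

The two traces are lines in the plane: v₁ = (sin 160°·cos 38°, cos 160°·cos 38°, −sin 38°), v₂ = (sin 195°·cos 48°, cos 195°·cos 48°, −sin 48°).
Cross product v₁ × v₂ gives the pole to the plane: n ∝ (-0.152, -0.307, 0.302).
True dip = arccos(n_z / |n|) = arccos(0.6617) = 48.6°.
Dip direction = azimuth of (n_x, n_y) = atan2(-0.152, -0.307) = 206°.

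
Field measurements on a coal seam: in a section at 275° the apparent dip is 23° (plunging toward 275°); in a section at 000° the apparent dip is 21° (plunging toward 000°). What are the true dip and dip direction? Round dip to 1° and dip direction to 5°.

true dip 29°, dip direction 315°

The two traces are lines in the plane: v₁ = (sin 275°·cos 23°, cos 275°·cos 23°, −sin 23°), v₂ = (sin 0°·cos 21°, cos 0°·cos 21°, −sin 21°).
n = v₁ × v₂ = (-0.336, 0.329, 0.856) (taken with n_z > 0).
True dip = arccos(n_z / |n|) = arccos(0.8766) = 28.8°.
The horizontal component of n points toward azimuth atan2(n_x, n_y) = 314°, the dip direction.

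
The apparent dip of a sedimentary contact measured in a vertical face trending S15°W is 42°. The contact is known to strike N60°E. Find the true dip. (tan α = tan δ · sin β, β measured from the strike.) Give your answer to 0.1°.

51.9°

β = acute angle between strike N60°E and section S15°W = 45°.
tan(true dip) = tan 42° / sin 45° = 1.2734
δ = arctan(1.2734) = 51.86°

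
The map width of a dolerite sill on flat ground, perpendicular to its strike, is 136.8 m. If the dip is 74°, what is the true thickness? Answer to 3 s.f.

True thickness t = w · sin(dip) = 136.8 × sin 74°
t = 136.8 × 0.9613 = 131.501 m

132 m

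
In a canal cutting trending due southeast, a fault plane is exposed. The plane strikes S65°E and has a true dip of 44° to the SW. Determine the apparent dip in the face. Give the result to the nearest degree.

18°

The section lies 20° from the strike.
tan(apparent dip) = tan 44° · sin 20° = 0.3303
apparent dip = arctan 0.3303 = 18.28°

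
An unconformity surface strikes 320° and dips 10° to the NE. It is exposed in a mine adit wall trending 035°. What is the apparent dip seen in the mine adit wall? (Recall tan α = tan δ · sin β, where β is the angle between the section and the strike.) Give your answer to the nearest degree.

10°

Angle between strike (320°) and section (035°): β = 75°.
tan α = tan 10° × sin 75° = 0.1763 × 0.9659 = 0.1703
α = arctan(0.1703) = 9.67°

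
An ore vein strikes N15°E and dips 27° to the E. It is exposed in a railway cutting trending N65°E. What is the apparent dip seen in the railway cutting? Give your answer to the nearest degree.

The section lies 50° from the strike.
tan(apparent dip) = tan 27° · sin 50° = 0.3903
α = arctan(0.3903) = 21.32°

21°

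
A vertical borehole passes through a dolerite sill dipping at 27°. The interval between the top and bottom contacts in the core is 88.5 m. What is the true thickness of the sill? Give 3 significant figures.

78.9 m

True thickness t = h · cos(dip) = 88.5 × cos 27°
t = 88.5 × 0.8910 = 78.854 m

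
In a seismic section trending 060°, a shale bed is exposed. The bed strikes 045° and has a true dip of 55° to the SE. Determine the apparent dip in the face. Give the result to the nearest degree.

Angle between strike (045°) and section (060°): β = 15°.
tan α = tan 55° × sin 15° = 1.4281 × 0.2588 = 0.3696
α = arctan(0.3696) = 20.29°

20°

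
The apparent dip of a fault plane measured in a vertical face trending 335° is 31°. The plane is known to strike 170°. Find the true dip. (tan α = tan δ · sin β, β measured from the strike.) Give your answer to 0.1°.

The section is 15° from the strike.
tan δ = tan α / sin β = tan 31° / sin 15° = 0.6009 / 0.2588 = 2.3215
true dip = arctan 2.3215 = 66.70°

66.7°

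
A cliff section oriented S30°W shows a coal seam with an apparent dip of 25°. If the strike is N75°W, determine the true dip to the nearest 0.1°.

25.8°

The section is 75° from the strike.
tan δ = tan α / sin β = tan 25° / sin 75° = 0.4663 / 0.9659 = 0.4828
true dip = arctan 0.4828 = 25.77°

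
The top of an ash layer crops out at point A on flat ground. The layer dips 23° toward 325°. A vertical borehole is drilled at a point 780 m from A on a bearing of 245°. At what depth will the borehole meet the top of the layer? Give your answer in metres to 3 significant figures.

57.5 m

The hole lies 80° from the dip direction, so the down-dip offset is 780 × cos 80° = 135.45 m.
Depth = down-dip offset × tan(dip) = 135.45 × tan 23° = 135.45 × 0.4245
Depth = 57.49 m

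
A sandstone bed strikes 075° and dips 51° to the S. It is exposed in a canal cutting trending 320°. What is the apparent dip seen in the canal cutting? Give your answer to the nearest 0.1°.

The section lies 65° from the strike.
tan α = tan 51° × sin 65° = 1.2349 × 0.9063 = 1.1192
apparent dip = arctan 1.1192 = 48.22°

48.2°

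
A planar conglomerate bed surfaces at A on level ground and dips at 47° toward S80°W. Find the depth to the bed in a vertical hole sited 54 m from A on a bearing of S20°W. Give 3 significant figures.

29.0 m

The hole lies 60° from the dip direction, so the down-dip offset is 54 × cos 60° = 27.00 m.
Depth = down-dip offset × tan(dip) = 27.00 × tan 47° = 27.00 × 1.0724
Depth = 28.95 m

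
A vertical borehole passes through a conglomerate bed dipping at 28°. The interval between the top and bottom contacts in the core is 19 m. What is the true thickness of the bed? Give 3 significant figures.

True thickness t = h · cos(dip) = 19 × cos 28°
t = 19 × 0.8829 = 16.776 m

16.8 m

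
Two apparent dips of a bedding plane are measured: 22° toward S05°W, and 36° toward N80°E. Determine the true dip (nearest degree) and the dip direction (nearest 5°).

true dip 44°, dip direction 120°

Represent each trace as a vector plunging at its apparent dip toward its trend (east-north-up frame): v₁ = (-0.081, -0.924, -0.375), v₂ = (0.797, 0.140, -0.588).
Cross product v₁ × v₂ gives the pole to the plane: n ∝ (0.596, -0.346, 0.725).
tan δ = √(n_x²+n_y²)/n_z = 0.689/0.725, so δ = 43.5°.
Dip direction = atan2(0.596, -0.346) = 120° (azimuth of n's horizontal projection).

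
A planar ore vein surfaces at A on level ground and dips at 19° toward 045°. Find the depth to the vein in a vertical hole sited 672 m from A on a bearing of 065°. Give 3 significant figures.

The hole lies 20° from the dip direction, so the down-dip offset is 672 × cos 20° = 631.47 m.
Depth = down-dip offset × tan(dip) = 631.47 × tan 19° = 631.47 × 0.3443
Depth = 217.43 m

217 m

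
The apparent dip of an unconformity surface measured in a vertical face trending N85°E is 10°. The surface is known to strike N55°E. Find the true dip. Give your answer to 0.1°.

19.4°

β = acute angle between strike N55°E and section N85°E = 30°.
tan(true dip) = tan 10° / sin 30° = 0.3527
δ = arctan(0.3527) = 19.43°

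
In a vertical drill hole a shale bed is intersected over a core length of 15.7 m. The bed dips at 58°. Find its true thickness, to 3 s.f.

8.32 m

True thickness t = h · cos(dip) = 15.7 × cos 58°
t = 15.7 × 0.5299 = 8.320 m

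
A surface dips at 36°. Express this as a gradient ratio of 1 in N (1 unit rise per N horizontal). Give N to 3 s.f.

1 : N means tan θ = 1/N, so N = 1/tan 36° = 1/0.7265

1 in 1.38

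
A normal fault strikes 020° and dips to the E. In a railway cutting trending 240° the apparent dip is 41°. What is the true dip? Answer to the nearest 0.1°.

The section is 40° from the strike.
tan δ = tan α / sin β = tan 41° / sin 40° = 0.8693 / 0.6428 = 1.3524
δ = arctan(1.3524) = 53.52°

53.5°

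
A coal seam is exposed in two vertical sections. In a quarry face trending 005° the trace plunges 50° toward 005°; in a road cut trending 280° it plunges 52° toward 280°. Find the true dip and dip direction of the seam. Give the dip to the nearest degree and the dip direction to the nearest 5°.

Represent each trace as a vector plunging at its apparent dip toward its trend (east-north-up frame): v₁ = (0.056, 0.640, -0.766), v₂ = (-0.606, 0.107, -0.788).
Cross product v₁ × v₂ gives the pole to the plane: n ∝ (-0.423, 0.509, 0.394).
Dip δ = arctan(|n_h|/n_z) = arctan(0.661/0.394) = 59.2°.
Dip direction = atan2(-0.423, 0.509) = 320° (azimuth of n's horizontal projection).

true dip 59°, dip direction 320°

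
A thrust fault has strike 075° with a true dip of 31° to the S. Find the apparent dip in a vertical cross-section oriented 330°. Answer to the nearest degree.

30°

Angle between strike (075°) and section (330°): β = 75°.
tan(apparent dip) = tan 31° · sin 75° = 0.5804
apparent dip = arctan 0.5804 = 30.13°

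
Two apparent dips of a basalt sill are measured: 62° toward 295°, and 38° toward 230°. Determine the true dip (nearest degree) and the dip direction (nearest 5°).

Represent each trace as a vector plunging at its apparent dip toward its trend (east-north-up frame): v₁ = (-0.425, 0.198, -0.883), v₂ = (-0.604, -0.507, -0.616).
Cross product v₁ × v₂ gives the pole to the plane: n ∝ (-0.569, 0.271, 0.335).
True dip = arccos(n_z / |n|) = arccos(0.4695) = 62.0°.
The horizontal component of n points toward azimuth atan2(n_x, n_y) = 295°, the dip direction.

true dip 62°, dip direction 295°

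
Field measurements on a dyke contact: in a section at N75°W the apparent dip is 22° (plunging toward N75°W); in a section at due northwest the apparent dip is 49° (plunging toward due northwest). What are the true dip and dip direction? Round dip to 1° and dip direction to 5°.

Each apparent-dip line lies in the plane. As unit vectors (x east, y north, z up), v₁ plunges 22°→N75°W and v₂ plunges 49°→due northwest.
n = v₁ × v₂ = (0.007, 0.502, 0.304) (taken with n_z > 0).
Dip δ = arctan(|n_h|/n_z) = arctan(0.502/0.304) = 58.8°.
The horizontal component of n points toward azimuth atan2(n_x, n_y) = 1°, the dip direction.

true dip 59°, dip direction 000°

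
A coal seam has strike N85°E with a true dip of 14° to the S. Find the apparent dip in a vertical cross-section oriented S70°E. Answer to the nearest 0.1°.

The section lies 25° from the strike.
tan(apparent dip) = tan 14° · sin 25° = 0.1054
apparent dip = arctan 0.1054 = 6.02°

6.0°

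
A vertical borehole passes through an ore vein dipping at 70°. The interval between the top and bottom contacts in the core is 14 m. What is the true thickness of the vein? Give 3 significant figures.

4.79 m

True thickness t = h · cos(dip) = 14 × cos 70°
t = 14 × 0.3420 = 4.788 m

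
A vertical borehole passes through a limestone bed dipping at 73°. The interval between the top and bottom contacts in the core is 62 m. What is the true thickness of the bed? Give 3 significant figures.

True thickness t = h · cos(dip) = 62 × cos 73°
t = 62 × 0.2924 = 18.127 m

18.1 m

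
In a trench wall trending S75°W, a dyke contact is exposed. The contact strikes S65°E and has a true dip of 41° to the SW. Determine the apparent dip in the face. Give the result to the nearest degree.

The section lies 40° from the strike.
tan α = tan 41° × sin 40° = 0.8693 × 0.6428 = 0.5588
α = arctan(0.5588) = 29.20°

29°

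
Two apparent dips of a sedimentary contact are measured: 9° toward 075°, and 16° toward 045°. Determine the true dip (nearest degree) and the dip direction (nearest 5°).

Each apparent-dip line lies in the plane. As unit vectors (x east, y north, z up), v₁ plunges 9°→075° and v₂ plunges 16°→045°.
Cross product v₁ × v₂ gives the pole to the plane: n ∝ (0.036, 0.157, 0.475).
tan δ = √(n_x²+n_y²)/n_z = 0.161/0.475, so δ = 18.7°.
Dip direction = atan2(0.036, 0.157) = 13° (azimuth of n's horizontal projection).

true dip 19°, dip direction 015°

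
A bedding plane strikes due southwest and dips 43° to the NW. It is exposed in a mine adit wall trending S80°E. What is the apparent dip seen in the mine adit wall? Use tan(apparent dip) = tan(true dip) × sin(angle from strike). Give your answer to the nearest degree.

Angle between strike (due southwest) and section (S80°E): β = 55°.
tan α = tan 43° × sin 55° = 0.9325 × 0.8192 = 0.7639
α = arctan(0.7639) = 37.38°

37°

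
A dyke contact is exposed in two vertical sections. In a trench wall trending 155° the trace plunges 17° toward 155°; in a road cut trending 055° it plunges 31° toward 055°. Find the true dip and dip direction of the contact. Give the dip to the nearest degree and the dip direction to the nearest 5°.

The two traces are lines in the plane: v₁ = (sin 155°·cos 17°, cos 155°·cos 17°, −sin 17°), v₂ = (sin 55°·cos 31°, cos 55°·cos 31°, −sin 31°).
Cross product v₁ × v₂ gives the pole to the plane: n ∝ (0.590, 0.003, 0.807).
True dip = arccos(n_z / |n|) = arccos(0.8073) = 36.2°.
The horizontal component of n points toward azimuth atan2(n_x, n_y) = 90°, the dip direction.

true dip 36°, dip direction 090°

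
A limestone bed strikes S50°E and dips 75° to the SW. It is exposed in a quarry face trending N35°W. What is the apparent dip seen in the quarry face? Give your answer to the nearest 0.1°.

Angle between strike (S50°E) and section (N35°W): β = 15°.
tan(apparent dip) = tan 75° · sin 15° = 0.9659
α = arctan(0.9659) = 44.01°

44.0°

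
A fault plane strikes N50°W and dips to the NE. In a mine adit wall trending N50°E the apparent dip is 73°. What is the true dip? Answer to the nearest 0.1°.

β = acute angle between strike N50°W and section N50°E = 80°.
tan δ = tan α / sin β = tan 73° / sin 80° = 3.2709 / 0.9848 = 3.3213
δ = arctan(3.3213) = 73.24°

73.2°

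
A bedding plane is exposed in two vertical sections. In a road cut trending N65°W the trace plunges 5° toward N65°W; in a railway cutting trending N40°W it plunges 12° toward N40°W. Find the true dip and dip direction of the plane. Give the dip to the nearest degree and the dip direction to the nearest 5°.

Represent each trace as a vector plunging at its apparent dip toward its trend (east-north-up frame): v₁ = (-0.903, 0.421, -0.087), v₂ = (-0.629, 0.749, -0.208).
n = v₁ × v₂ = (0.022, 0.133, 0.412) (taken with n_z > 0).
tan δ = √(n_x²+n_y²)/n_z = 0.135/0.412, so δ = 18.1°.
Dip direction = atan2(0.022, 0.133) = 9° (azimuth of n's horizontal projection).

true dip 18°, dip direction 010°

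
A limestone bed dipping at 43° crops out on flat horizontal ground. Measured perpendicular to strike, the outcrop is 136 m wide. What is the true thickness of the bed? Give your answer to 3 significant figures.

92.8 m

True thickness t = w · sin(dip) = 136 × sin 43°
t = 136 × 0.6820 = 92.752 m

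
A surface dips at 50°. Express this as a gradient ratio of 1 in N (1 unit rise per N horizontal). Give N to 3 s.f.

1 in 0.839

1 : N means tan θ = 1/N, so N = 1/tan 50° = 1/1.1918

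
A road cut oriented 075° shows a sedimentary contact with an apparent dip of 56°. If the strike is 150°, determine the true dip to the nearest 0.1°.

56.9°

The section is 75° from the strike.
tan δ = tan α / sin β = tan 56° / sin 75° = 1.4826 / 0.9659 = 1.5349
true dip = arctan 1.5349 = 56.91°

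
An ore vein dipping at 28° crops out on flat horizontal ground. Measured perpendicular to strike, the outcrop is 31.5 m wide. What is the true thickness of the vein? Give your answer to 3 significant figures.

14.8 m

True thickness t = w · sin(dip) = 31.5 × sin 28°
t = 31.5 × 0.4695 = 14.788 m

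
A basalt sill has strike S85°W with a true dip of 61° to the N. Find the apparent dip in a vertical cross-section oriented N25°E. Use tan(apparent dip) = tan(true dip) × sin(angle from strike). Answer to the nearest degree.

The strike is S85°W and the section trends N25°E; the acute angle between them is β = 60°.
tan α = tan 61° × sin 60° = 1.8040 × 0.8660 = 1.5624
α = arctan(1.5624) = 57.38°

57°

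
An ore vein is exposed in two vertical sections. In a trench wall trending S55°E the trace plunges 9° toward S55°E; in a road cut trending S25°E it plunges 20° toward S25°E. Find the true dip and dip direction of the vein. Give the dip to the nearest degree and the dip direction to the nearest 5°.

Represent each trace as a vector plunging at its apparent dip toward its trend (east-north-up frame): v₁ = (0.809, -0.567, -0.156), v₂ = (0.397, -0.852, -0.342).
Cross product v₁ × v₂ gives the pole to the plane: n ∝ (-0.061, -0.215, 0.464).
Dip δ = arctan(|n_h|/n_z) = arctan(0.223/0.464) = 25.7°.
The horizontal component of n points toward azimuth atan2(n_x, n_y) = 196°, the dip direction.

true dip 26°, dip direction 195°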